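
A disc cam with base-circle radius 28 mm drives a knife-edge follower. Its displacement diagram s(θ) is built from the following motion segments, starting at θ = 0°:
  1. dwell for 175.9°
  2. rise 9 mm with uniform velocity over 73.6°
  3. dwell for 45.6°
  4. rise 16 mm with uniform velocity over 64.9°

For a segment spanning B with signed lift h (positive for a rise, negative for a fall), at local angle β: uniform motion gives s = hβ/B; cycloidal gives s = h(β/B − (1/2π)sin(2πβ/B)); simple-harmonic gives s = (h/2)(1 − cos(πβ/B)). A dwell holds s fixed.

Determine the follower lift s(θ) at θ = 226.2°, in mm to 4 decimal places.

seg 1 [0°–175.9°] dwell: s stays 0.0000
seg 2 [175.9°–249.5°] uniform, h=9: θ=226.2° here. β=50.3, B=73.6. 9·50.3/73.6 = 6.1508 → s = 6.1508

6.1508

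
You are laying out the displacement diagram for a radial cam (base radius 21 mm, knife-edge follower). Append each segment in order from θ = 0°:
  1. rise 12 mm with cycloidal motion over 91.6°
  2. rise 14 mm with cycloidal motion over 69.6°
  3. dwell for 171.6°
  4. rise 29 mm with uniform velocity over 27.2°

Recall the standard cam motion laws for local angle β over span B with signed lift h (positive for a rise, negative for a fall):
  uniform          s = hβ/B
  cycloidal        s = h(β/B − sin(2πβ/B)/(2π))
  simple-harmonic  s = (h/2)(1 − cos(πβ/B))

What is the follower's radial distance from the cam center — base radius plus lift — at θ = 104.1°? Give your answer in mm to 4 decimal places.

seg 1 [0°–91.6°] cycloidal, h=12: full span → s += 12 → s = 12.0000
seg 2 [91.6°–161.2°] cycloidal, h=14: θ=104.1° here. β=12.5, B=69.6. 14·(0.1796 − sin(2π·0.1796)/(2π)) = 0.5007 → s = 12.5007
radial distance = base radius + s = 21 + 12.5007 = 33.5007

33.5007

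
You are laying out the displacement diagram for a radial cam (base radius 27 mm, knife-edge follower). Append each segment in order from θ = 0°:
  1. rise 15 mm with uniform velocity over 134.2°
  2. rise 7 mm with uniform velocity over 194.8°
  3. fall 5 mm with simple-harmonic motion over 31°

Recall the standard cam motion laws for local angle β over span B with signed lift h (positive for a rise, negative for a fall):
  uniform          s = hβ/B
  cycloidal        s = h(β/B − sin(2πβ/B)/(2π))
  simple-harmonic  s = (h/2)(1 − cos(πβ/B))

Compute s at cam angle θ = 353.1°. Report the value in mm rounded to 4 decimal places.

seg 1 [0°–134.2°] uniform, h=15: full span → s += 15 → s = 15.0000
seg 2 [134.2°–329°] uniform, h=7: full span → s += 7 → s = 22.0000
seg 3 [329°–360°] simple-harmonic, h=-5: θ=353.1° here. β=24.1, B=31. -5/2·(1 − cos(π·0.7774)) = -4.4133 → s = 17.5867

17.5867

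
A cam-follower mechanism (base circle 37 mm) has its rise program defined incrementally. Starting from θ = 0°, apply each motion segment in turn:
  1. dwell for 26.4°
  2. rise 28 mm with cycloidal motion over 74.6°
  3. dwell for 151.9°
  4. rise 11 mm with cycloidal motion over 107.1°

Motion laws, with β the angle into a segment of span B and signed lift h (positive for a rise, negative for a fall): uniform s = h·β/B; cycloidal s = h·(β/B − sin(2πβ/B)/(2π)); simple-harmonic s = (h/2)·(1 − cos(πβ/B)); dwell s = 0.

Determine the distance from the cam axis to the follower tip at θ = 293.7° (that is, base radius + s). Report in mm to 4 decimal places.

seg 1 [0°–26.4°] dwell: s stays 0.0000
seg 2 [26.4°–101°] cycloidal, h=28: full span → s += 28 → s = 28.0000
seg 3 [101°–252.9°] dwell: s stays 28.0000
seg 4 [252.9°–360°] cycloidal, h=11: θ=293.7° here. β=40.8, B=107.1. 11·(0.3810 − sin(2π·0.3810)/(2π)) = 2.9997 → s = 30.9997
radial distance = base radius + s = 37 + 30.9997 = 67.9997

67.9997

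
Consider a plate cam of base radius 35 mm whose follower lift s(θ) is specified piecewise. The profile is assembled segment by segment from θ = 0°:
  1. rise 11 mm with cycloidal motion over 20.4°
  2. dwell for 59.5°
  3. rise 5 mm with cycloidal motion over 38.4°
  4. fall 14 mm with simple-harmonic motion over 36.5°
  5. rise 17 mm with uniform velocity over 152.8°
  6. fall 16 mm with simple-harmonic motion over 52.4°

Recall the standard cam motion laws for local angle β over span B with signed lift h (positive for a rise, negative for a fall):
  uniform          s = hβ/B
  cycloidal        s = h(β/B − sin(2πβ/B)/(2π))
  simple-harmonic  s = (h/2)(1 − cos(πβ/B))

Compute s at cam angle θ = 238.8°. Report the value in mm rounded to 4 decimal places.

seg 1 [0°–20.4°] cycloidal, h=11: full span → s += 11 → s = 11.0000
seg 2 [20.4°–79.9°] dwell: s stays 11.0000
seg 3 [79.9°–118.3°] cycloidal, h=5: full span → s += 5 → s = 16.0000
seg 4 [118.3°–154.8°] simple-harmonic, h=-14: full span → s += -14 → s = 2.0000
seg 5 [154.8°–307.6°] uniform, h=17: θ=238.8° here. β=84, B=152.8. 17·84/152.8 = 9.3455 → s = 11.3455

11.3455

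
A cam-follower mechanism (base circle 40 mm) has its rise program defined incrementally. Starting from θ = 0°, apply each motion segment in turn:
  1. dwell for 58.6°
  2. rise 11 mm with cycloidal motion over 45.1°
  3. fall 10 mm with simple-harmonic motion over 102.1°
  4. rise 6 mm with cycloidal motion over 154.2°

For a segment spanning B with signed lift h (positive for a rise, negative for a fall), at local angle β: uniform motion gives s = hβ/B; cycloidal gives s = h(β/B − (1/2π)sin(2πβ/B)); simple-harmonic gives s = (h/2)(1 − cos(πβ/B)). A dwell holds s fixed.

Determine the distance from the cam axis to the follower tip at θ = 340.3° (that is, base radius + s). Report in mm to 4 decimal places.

seg 1 [0°–58.6°] dwell: s stays 0.0000
seg 2 [58.6°–103.7°] cycloidal, h=11: full span → s += 11 → s = 11.0000
seg 3 [103.7°–205.8°] simple-harmonic, h=-10: full span → s += -10 → s = 1.0000
seg 4 [205.8°–360°] cycloidal, h=6: θ=340.3° here. β=134.5, B=154.2. 6·(0.8722 − sin(2π·0.8722)/(2π)) = 5.9203 → s = 6.9203
radial distance = base radius + s = 40 + 6.9203 = 46.9203

46.9203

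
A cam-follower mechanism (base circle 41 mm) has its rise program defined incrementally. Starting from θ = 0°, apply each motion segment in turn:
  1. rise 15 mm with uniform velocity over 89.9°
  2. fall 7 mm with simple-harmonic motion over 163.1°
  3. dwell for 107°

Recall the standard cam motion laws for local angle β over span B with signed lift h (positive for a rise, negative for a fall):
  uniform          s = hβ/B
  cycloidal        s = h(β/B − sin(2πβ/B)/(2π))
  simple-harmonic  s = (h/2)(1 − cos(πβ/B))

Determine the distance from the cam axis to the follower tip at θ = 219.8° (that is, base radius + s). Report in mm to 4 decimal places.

seg 1 [0°–89.9°] uniform, h=15: full span → s += 15 → s = 15.0000
seg 2 [89.9°–253°] simple-harmonic, h=-7: θ=219.8° here. β=129.9, B=163.1. -7/2·(1 − cos(π·0.7964)) = -6.3084 → s = 8.6916
radial distance = base radius + s = 41 + 8.6916 = 49.6916

49.6916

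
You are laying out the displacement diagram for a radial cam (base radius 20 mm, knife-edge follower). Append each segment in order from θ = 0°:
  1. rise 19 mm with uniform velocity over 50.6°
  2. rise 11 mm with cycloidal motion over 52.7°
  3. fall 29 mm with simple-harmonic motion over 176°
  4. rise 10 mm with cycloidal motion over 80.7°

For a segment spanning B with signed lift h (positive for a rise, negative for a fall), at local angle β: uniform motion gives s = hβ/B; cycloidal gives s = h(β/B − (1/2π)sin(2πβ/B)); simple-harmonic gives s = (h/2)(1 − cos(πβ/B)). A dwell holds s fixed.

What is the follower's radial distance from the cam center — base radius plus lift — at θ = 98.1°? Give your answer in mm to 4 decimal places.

seg 1 [0°–50.6°] uniform, h=19: full span → s += 19 → s = 19.0000
seg 2 [50.6°–103.3°] cycloidal, h=11: θ=98.1° here. β=47.5, B=52.7. 11·(0.9013 − sin(2π·0.9013)/(2π)) = 10.9318 → s = 29.9318
radial distance = base radius + s = 20 + 29.9318 = 49.9318

49.9318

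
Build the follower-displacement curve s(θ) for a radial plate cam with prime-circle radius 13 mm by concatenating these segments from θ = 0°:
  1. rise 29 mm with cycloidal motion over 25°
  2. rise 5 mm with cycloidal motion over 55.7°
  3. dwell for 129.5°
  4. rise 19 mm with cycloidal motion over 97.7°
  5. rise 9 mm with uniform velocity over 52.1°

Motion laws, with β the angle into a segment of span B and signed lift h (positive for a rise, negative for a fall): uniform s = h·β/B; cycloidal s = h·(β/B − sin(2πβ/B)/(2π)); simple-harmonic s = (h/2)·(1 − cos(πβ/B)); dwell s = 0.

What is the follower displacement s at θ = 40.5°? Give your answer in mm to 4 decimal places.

seg 1 [0°–25°] cycloidal, h=29: full span → s += 29 → s = 29.0000
seg 2 [25°–80.7°] cycloidal, h=5: θ=40.5° here. β=15.5, B=55.7. 5·(0.2783 − sin(2π·0.2783)/(2π)) = 0.6081 → s = 29.6081

29.6081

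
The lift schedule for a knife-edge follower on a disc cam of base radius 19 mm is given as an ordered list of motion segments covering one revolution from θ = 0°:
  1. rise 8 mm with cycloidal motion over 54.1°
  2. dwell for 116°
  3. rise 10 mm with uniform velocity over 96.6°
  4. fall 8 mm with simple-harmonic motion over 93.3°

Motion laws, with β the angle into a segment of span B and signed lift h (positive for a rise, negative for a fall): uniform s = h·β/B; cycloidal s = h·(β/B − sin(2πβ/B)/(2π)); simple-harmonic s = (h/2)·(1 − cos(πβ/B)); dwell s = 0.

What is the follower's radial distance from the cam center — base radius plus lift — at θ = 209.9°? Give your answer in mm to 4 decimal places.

seg 1 [0°–54.1°] cycloidal, h=8: full span → s += 8 → s = 8.0000
seg 2 [54.1°–170.1°] dwell: s stays 8.0000
seg 3 [170.1°–266.7°] uniform, h=10: θ=209.9° here. β=39.8, B=96.6. 10·39.8/96.6 = 4.1201 → s = 12.1201
radial distance = base radius + s = 19 + 12.1201 = 31.1201

31.1201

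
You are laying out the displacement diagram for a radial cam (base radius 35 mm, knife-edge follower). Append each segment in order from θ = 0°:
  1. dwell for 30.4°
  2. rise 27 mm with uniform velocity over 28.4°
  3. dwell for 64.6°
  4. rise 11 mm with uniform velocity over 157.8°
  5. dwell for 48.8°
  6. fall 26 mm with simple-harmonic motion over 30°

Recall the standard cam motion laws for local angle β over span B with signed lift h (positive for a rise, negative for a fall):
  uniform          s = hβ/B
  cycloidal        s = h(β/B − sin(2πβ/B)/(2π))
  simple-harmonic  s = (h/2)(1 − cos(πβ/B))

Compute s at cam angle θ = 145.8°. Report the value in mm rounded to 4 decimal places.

seg 1 [0°–30.4°] dwell: s stays 0.0000
seg 2 [30.4°–58.8°] uniform, h=27: full span → s += 27 → s = 27.0000
seg 3 [58.8°–123.4°] dwell: s stays 27.0000
seg 4 [123.4°–281.2°] uniform, h=11: θ=145.8° here. β=22.4, B=157.8. 11·22.4/157.8 = 1.5615 → s = 28.5615

28.5615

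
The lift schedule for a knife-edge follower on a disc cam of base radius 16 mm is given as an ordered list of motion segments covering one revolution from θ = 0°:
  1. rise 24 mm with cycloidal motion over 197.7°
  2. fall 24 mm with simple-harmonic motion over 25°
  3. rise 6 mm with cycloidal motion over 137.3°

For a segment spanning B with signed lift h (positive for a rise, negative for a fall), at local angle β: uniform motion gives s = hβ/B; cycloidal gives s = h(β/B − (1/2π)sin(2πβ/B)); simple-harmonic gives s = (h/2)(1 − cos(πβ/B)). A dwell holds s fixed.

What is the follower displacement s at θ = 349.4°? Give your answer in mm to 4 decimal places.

seg 1 [0°–197.7°] cycloidal, h=24: full span → s += 24 → s = 24.0000
seg 2 [197.7°–222.7°] simple-harmonic, h=-24: full span → s += -24 → s = 0.0000
seg 3 [222.7°–360°] cycloidal, h=6: θ=349.4° here. β=126.7, B=137.3. 6·(0.9228 − sin(2π·0.9228)/(2π)) = 5.9820 → s = 5.9820

5.9820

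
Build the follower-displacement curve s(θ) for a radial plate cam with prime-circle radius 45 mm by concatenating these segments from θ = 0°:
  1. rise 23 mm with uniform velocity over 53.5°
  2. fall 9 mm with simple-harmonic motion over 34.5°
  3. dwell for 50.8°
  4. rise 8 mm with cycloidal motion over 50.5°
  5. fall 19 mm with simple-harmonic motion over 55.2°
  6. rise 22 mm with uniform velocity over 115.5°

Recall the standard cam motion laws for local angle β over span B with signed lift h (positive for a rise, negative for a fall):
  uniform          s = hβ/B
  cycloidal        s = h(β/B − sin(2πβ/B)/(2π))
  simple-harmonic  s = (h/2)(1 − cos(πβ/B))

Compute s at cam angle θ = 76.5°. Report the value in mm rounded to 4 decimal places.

seg 1 [0°–53.5°] uniform, h=23: full span → s += 23 → s = 23.0000
seg 2 [53.5°–88°] simple-harmonic, h=-9: θ=76.5° here. β=23, B=34.5. -9/2·(1 − cos(π·0.6667)) = -6.7500 → s = 16.2500

16.2500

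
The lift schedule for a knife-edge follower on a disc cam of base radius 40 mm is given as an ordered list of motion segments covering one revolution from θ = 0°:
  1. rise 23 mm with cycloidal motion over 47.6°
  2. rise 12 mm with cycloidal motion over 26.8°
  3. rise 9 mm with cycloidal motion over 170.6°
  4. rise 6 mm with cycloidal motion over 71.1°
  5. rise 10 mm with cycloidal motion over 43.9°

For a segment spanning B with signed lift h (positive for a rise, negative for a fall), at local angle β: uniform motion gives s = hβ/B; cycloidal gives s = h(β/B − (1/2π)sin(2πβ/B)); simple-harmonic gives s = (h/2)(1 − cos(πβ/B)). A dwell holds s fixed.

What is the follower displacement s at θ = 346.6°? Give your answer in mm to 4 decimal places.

seg 1 [0°–47.6°] cycloidal, h=23: full span → s += 23 → s = 23.0000
seg 2 [47.6°–74.4°] cycloidal, h=12: full span → s += 12 → s = 35.0000
seg 3 [74.4°–245°] cycloidal, h=9: full span → s += 9 → s = 44.0000
seg 4 [245°–316.1°] cycloidal, h=6: full span → s += 6 → s = 50.0000
seg 5 [316.1°–360°] cycloidal, h=10: θ=346.6° here. β=30.5, B=43.9. 10·(0.6948 − sin(2π·0.6948)/(2π)) = 8.4443 → s = 58.4443

58.4443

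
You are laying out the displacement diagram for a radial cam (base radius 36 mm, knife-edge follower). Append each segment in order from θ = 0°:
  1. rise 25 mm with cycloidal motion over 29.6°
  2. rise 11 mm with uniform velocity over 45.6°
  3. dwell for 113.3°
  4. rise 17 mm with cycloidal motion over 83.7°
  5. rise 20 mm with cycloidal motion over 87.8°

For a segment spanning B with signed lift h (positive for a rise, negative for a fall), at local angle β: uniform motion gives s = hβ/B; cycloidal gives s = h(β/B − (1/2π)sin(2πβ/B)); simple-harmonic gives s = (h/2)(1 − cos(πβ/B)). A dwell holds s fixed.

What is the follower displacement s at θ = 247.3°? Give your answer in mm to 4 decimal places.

seg 1 [0°–29.6°] cycloidal, h=25: full span → s += 25 → s = 25.0000
seg 2 [29.6°–75.2°] uniform, h=11: full span → s += 11 → s = 36.0000
seg 3 [75.2°–188.5°] dwell: s stays 36.0000
seg 4 [188.5°–272.2°] cycloidal, h=17: θ=247.3° here. β=58.8, B=83.7. 17·(0.7025 − sin(2π·0.7025)/(2π)) = 14.5287 → s = 50.5287

50.5287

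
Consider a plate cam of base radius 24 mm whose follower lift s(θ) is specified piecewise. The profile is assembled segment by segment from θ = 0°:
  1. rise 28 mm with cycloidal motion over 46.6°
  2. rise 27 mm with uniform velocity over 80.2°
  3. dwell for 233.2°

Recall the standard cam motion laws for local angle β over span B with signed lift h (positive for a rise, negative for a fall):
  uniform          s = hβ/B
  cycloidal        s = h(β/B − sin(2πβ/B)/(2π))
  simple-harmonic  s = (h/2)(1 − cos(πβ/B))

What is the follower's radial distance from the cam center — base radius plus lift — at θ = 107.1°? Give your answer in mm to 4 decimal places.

seg 1 [0°–46.6°] cycloidal, h=28: full span → s += 28 → s = 28.0000
seg 2 [46.6°–126.8°] uniform, h=27: θ=107.1° here. β=60.5, B=80.2. 27·60.5/80.2 = 20.3678 → s = 48.3678
radial distance = base radius + s = 24 + 48.3678 = 72.3678

72.3678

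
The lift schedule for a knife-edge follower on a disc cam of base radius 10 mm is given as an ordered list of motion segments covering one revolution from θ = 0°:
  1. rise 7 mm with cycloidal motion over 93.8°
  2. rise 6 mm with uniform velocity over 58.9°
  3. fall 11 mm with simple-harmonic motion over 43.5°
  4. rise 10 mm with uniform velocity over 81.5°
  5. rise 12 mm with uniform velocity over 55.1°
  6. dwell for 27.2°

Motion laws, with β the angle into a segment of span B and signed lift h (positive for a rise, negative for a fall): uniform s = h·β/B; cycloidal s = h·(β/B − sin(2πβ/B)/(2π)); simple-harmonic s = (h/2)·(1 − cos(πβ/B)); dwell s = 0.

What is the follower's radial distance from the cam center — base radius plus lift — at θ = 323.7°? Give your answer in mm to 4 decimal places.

seg 1 [0°–93.8°] cycloidal, h=7: full span → s += 7 → s = 7.0000
seg 2 [93.8°–152.7°] uniform, h=6: full span → s += 6 → s = 13.0000
seg 3 [152.7°–196.2°] simple-harmonic, h=-11: full span → s += -11 → s = 2.0000
seg 4 [196.2°–277.7°] uniform, h=10: full span → s += 10 → s = 12.0000
seg 5 [277.7°–332.8°] uniform, h=12: θ=323.7° here. β=46, B=55.1. 12·46/55.1 = 10.0181 → s = 22.0181
radial distance = base radius + s = 10 + 22.0181 = 32.0181

32.0181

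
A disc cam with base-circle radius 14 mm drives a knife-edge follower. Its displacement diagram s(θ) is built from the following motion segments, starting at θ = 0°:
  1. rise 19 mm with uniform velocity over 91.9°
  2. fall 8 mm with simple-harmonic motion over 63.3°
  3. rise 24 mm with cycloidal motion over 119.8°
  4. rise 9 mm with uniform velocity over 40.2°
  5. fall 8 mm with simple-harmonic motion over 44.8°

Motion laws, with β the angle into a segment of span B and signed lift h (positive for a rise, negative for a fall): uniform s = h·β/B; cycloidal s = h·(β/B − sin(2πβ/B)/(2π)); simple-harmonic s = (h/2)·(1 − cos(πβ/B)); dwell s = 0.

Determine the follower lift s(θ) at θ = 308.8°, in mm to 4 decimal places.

seg 1 [0°–91.9°] uniform, h=19: full span → s += 19 → s = 19.0000
seg 2 [91.9°–155.2°] simple-harmonic, h=-8: full span → s += -8 → s = 11.0000
seg 3 [155.2°–275°] cycloidal, h=24: full span → s += 24 → s = 35.0000
seg 4 [275°–315.2°] uniform, h=9: θ=308.8° here. β=33.8, B=40.2. 9·33.8/40.2 = 7.5672 → s = 42.5672

42.5672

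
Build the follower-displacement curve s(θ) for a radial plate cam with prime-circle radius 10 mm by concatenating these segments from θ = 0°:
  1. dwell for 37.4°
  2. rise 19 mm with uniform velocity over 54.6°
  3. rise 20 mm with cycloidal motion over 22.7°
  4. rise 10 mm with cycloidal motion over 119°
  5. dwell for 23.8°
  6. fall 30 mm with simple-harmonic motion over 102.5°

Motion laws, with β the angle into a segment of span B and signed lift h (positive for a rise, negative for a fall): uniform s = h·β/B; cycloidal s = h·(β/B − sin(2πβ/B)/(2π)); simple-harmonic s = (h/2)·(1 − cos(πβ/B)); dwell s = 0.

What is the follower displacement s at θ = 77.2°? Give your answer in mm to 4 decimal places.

seg 1 [0°–37.4°] dwell: s stays 0.0000
seg 2 [37.4°–92°] uniform, h=19: θ=77.2° here. β=39.8, B=54.6. 19·39.8/54.6 = 13.8498 → s = 13.8498

13.8498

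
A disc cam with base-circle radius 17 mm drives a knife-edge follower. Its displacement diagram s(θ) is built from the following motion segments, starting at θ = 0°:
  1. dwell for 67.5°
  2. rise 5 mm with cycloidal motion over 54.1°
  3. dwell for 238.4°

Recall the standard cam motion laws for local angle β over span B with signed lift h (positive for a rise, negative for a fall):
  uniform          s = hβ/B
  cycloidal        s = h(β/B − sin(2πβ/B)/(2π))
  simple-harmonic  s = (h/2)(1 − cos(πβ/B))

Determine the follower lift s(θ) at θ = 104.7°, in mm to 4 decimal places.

seg 1 [0°–67.5°] dwell: s stays 0.0000
seg 2 [67.5°–121.6°] cycloidal, h=5: θ=104.7° here. β=37.2, B=54.1. 5·(0.6876 − sin(2π·0.6876)/(2π)) = 4.1735 → s = 4.1735

4.1735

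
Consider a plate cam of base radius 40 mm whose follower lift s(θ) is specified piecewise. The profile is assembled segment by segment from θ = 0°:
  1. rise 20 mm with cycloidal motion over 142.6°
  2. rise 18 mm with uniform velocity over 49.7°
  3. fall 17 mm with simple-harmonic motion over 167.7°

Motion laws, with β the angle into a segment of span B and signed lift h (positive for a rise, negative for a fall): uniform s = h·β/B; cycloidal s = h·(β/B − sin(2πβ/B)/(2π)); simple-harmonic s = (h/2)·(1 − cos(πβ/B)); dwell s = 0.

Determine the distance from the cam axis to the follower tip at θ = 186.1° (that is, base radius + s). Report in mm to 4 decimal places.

seg 1 [0°–142.6°] cycloidal, h=20: full span → s += 20 → s = 20.0000
seg 2 [142.6°–192.3°] uniform, h=18: θ=186.1° here. β=43.5, B=49.7. 18·43.5/49.7 = 15.7545 → s = 35.7545
radial distance = base radius + s = 40 + 35.7545 = 75.7545

75.7545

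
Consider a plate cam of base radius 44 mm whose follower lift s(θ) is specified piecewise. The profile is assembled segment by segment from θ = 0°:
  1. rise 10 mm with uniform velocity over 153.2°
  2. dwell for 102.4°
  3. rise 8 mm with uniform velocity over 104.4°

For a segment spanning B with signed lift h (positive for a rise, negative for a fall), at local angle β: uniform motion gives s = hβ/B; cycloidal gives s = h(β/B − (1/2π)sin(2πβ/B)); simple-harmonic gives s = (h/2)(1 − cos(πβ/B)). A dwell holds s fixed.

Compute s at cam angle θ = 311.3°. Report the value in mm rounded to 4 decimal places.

seg 1 [0°–153.2°] uniform, h=10: full span → s += 10 → s = 10.0000
seg 2 [153.2°–255.6°] dwell: s stays 10.0000
seg 3 [255.6°–360°] uniform, h=8: θ=311.3° here. β=55.7, B=104.4. 8·55.7/104.4 = 4.2682 → s = 14.2682

14.2682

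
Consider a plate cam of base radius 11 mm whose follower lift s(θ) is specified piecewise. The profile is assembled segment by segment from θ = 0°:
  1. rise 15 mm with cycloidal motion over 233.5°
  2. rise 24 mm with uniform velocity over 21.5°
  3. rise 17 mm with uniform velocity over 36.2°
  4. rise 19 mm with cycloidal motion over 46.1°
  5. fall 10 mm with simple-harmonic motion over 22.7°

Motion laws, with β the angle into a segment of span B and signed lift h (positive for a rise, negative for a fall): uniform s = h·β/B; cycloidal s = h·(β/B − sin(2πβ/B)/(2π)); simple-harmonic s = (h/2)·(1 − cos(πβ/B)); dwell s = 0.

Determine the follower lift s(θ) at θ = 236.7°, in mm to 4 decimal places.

seg 1 [0°–233.5°] cycloidal, h=15: full span → s += 15 → s = 15.0000
seg 2 [233.5°–255°] uniform, h=24: θ=236.7° here. β=3.2, B=21.5. 24·3.2/21.5 = 3.5721 → s = 18.5721

18.5721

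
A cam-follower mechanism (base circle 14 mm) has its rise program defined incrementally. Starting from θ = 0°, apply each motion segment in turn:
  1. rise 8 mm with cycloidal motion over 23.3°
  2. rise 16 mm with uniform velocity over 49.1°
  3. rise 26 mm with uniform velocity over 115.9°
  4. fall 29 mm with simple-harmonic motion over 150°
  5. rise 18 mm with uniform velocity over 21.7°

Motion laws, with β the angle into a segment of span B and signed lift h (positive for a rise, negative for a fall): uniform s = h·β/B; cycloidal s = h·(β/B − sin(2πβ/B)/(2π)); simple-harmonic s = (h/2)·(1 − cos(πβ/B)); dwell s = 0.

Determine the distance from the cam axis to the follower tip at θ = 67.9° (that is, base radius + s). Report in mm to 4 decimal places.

seg 1 [0°–23.3°] cycloidal, h=8: full span → s += 8 → s = 8.0000
seg 2 [23.3°–72.4°] uniform, h=16: θ=67.9° here. β=44.6, B=49.1. 16·44.6/49.1 = 14.5336 → s = 22.5336
radial distance = base radius + s = 14 + 22.5336 = 36.5336

36.5336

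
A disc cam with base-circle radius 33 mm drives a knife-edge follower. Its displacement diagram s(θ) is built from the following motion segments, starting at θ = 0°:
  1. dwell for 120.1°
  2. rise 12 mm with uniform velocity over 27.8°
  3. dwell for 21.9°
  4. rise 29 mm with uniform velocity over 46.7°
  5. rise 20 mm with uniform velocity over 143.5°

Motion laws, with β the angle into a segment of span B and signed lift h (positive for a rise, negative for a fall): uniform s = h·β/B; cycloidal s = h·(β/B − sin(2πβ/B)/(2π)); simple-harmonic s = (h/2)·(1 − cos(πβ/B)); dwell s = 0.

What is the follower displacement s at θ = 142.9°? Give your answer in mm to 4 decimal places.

seg 1 [0°–120.1°] dwell: s stays 0.0000
seg 2 [120.1°–147.9°] uniform, h=12: θ=142.9° here. β=22.8, B=27.8. 12·22.8/27.8 = 9.8417 → s = 9.8417

9.8417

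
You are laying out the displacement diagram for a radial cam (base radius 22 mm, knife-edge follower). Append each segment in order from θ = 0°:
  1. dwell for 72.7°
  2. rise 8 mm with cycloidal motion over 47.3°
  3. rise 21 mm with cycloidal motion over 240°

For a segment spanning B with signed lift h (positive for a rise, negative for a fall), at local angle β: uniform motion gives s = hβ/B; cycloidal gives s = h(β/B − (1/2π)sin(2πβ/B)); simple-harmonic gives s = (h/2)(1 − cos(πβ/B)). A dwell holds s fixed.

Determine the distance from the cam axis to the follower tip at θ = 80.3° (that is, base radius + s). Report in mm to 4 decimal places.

seg 1 [0°–72.7°] dwell: s stays 0.0000
seg 2 [72.7°–120°] cycloidal, h=8: θ=80.3° here. β=7.6, B=47.3. 8·(0.1607 − sin(2π·0.1607)/(2π)) = 0.2075 → s = 0.2075
radial distance = base radius + s = 22 + 0.2075 = 22.2075

22.2075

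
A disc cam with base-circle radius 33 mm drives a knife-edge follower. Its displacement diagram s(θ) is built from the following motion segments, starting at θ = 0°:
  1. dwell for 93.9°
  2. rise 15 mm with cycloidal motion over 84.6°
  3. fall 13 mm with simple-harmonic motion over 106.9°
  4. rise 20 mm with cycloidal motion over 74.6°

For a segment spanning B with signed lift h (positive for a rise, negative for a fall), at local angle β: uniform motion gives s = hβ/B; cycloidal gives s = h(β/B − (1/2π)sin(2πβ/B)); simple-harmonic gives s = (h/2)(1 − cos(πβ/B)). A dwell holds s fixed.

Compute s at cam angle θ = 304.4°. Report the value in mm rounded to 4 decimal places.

seg 1 [0°–93.9°] dwell: s stays 0.0000
seg 2 [93.9°–178.5°] cycloidal, h=15: full span → s += 15 → s = 15.0000
seg 3 [178.5°–285.4°] simple-harmonic, h=-13: full span → s += -13 → s = 2.0000
seg 4 [285.4°–360°] cycloidal, h=20: θ=304.4° here. β=19, B=74.6. 20·(0.2547 − sin(2π·0.2547)/(2π)) = 1.9121 → s = 3.9121

3.9121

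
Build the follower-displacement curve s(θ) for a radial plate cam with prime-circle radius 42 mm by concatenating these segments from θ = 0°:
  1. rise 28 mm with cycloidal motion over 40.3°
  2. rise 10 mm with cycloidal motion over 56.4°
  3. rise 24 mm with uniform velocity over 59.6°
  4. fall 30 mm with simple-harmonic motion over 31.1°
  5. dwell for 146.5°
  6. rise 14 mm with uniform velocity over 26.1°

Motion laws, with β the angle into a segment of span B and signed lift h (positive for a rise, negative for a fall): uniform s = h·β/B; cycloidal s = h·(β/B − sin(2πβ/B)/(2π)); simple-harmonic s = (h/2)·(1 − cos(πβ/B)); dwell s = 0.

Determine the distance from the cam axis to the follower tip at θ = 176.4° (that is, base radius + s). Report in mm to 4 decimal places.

seg 1 [0°–40.3°] cycloidal, h=28: full span → s += 28 → s = 28.0000
seg 2 [40.3°–96.7°] cycloidal, h=10: full span → s += 10 → s = 38.0000
seg 3 [96.7°–156.3°] uniform, h=24: full span → s += 24 → s = 62.0000
seg 4 [156.3°–187.4°] simple-harmonic, h=-30: θ=176.4° here. β=20.1, B=31.1. -30/2·(1 − cos(π·0.6463)) = -21.6541 → s = 40.3459
radial distance = base radius + s = 42 + 40.3459 = 82.3459

82.3459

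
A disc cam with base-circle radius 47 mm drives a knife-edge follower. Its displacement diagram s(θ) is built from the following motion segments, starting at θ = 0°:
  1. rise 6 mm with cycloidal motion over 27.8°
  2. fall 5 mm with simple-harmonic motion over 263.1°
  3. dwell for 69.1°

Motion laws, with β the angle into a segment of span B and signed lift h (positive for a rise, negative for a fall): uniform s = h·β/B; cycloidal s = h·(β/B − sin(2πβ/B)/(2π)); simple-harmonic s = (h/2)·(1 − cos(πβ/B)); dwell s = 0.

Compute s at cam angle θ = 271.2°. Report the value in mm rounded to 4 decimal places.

seg 1 [0°–27.8°] cycloidal, h=6: full span → s += 6 → s = 6.0000
seg 2 [27.8°–290.9°] simple-harmonic, h=-5: θ=271.2° here. β=243.4, B=263.1. -5/2·(1 − cos(π·0.9251)) = -4.9312 → s = 1.0688

1.0688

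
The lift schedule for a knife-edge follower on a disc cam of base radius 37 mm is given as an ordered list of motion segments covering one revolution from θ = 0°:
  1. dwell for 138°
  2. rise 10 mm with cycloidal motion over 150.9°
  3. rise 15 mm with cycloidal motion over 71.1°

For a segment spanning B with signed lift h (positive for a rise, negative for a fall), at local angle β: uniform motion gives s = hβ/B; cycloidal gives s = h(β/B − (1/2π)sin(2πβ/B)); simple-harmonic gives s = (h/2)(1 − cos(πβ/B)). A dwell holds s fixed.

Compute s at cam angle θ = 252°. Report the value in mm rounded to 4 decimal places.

seg 1 [0°–138°] dwell: s stays 0.0000
seg 2 [138°–288.9°] cycloidal, h=10: θ=252° here. β=114, B=150.9. 10·(0.7555 − sin(2π·0.7555)/(2π)) = 9.1453 → s = 9.1453

9.1453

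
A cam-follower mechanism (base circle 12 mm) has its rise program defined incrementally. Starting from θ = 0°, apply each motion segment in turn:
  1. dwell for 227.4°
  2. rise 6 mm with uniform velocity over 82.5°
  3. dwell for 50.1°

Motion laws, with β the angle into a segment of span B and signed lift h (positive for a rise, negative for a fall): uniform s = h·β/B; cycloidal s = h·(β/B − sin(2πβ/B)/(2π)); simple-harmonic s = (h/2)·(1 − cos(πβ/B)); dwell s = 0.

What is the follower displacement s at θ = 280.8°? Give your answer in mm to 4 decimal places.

seg 1 [0°–227.4°] dwell: s stays 0.0000
seg 2 [227.4°–309.9°] uniform, h=6: θ=280.8° here. β=53.4, B=82.5. 6·53.4/82.5 = 3.8836 → s = 3.8836

3.8836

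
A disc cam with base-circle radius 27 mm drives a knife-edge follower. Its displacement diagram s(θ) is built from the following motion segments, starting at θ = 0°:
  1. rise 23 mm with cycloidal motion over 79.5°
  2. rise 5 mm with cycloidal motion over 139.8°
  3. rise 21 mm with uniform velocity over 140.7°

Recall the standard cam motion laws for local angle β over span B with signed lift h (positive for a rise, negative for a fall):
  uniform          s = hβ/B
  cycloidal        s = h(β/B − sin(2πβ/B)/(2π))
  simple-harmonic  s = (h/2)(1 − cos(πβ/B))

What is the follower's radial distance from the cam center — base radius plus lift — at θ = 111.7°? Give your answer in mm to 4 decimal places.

seg 1 [0°–79.5°] cycloidal, h=23: full span → s += 23 → s = 23.0000
seg 2 [79.5°–219.3°] cycloidal, h=5: θ=111.7° here. β=32.2, B=139.8. 5·(0.2303 − sin(2π·0.2303)/(2π)) = 0.3619 → s = 23.3619
radial distance = base radius + s = 27 + 23.3619 = 50.3619

50.3619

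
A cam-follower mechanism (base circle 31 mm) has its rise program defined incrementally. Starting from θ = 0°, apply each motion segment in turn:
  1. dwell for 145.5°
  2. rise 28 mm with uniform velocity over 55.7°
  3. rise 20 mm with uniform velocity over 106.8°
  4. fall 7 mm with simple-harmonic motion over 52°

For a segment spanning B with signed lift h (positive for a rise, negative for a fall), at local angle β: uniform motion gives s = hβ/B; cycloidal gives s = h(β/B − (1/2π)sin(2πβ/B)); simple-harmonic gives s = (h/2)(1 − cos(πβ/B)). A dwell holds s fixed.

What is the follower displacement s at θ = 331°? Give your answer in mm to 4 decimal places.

seg 1 [0°–145.5°] dwell: s stays 0.0000
seg 2 [145.5°–201.2°] uniform, h=28: full span → s += 28 → s = 28.0000
seg 3 [201.2°–308°] uniform, h=20: full span → s += 20 → s = 48.0000
seg 4 [308°–360°] simple-harmonic, h=-7: θ=331° here. β=23, B=52. -7/2·(1 − cos(π·0.4423)) = -2.8691 → s = 45.1309

45.1309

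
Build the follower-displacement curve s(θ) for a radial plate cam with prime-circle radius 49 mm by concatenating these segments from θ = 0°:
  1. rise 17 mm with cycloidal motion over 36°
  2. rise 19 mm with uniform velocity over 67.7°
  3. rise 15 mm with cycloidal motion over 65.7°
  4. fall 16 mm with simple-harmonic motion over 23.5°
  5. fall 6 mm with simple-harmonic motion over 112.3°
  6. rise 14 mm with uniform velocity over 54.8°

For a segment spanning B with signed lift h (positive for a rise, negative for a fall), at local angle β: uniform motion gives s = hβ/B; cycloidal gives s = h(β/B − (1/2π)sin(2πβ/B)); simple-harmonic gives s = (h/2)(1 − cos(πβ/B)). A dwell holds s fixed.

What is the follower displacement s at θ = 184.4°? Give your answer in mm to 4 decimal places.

seg 1 [0°–36°] cycloidal, h=17: full span → s += 17 → s = 17.0000
seg 2 [36°–103.7°] uniform, h=19: full span → s += 19 → s = 36.0000
seg 3 [103.7°–169.4°] cycloidal, h=15: full span → s += 15 → s = 51.0000
seg 4 [169.4°–192.9°] simple-harmonic, h=-16: θ=184.4° here. β=15, B=23.5. -16/2·(1 − cos(π·0.6383)) = -11.3675 → s = 39.6325

39.6325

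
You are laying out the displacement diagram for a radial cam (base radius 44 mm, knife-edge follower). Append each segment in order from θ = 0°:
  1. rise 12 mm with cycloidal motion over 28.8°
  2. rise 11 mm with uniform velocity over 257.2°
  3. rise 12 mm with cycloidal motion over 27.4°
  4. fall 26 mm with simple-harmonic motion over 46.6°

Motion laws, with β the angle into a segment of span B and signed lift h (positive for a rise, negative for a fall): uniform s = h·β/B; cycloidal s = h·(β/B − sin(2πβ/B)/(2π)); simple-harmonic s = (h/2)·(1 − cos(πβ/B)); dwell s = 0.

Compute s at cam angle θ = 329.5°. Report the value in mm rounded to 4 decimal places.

seg 1 [0°–28.8°] cycloidal, h=12: full span → s += 12 → s = 12.0000
seg 2 [28.8°–286°] uniform, h=11: full span → s += 11 → s = 23.0000
seg 3 [286°–313.4°] cycloidal, h=12: full span → s += 12 → s = 35.0000
seg 4 [313.4°–360°] simple-harmonic, h=-26: θ=329.5° here. β=16.1, B=46.6. -26/2·(1 − cos(π·0.3455)) = -6.9347 → s = 28.0653

28.0653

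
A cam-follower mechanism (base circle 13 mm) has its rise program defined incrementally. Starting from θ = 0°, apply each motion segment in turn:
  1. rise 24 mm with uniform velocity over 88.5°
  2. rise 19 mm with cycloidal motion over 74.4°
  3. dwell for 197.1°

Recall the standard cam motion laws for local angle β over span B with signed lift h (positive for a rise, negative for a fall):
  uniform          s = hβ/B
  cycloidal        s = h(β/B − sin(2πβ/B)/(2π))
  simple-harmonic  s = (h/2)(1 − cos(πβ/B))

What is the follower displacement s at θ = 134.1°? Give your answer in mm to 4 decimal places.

seg 1 [0°–88.5°] uniform, h=24: full span → s += 24 → s = 24.0000
seg 2 [88.5°–162.9°] cycloidal, h=19: θ=134.1° here. β=45.6, B=74.4. 19·(0.6129 − sin(2π·0.6129)/(2π)) = 13.6149 → s = 37.6149

37.6149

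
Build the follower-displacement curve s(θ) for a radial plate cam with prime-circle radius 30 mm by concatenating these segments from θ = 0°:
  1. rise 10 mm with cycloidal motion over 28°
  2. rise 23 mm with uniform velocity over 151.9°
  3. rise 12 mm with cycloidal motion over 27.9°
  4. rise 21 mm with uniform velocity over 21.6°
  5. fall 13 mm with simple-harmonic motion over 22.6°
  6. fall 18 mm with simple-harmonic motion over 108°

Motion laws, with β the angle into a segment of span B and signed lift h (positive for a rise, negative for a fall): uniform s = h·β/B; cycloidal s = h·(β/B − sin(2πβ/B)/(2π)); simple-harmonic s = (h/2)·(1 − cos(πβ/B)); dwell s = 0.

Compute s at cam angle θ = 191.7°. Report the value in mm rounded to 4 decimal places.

seg 1 [0°–28°] cycloidal, h=10: full span → s += 10 → s = 10.0000
seg 2 [28°–179.9°] uniform, h=23: full span → s += 23 → s = 33.0000
seg 3 [179.9°–207.8°] cycloidal, h=12: θ=191.7° here. β=11.8, B=27.9. 12·(0.4229 − sin(2π·0.4229)/(2π)) = 4.1862 → s = 37.1862

37.1862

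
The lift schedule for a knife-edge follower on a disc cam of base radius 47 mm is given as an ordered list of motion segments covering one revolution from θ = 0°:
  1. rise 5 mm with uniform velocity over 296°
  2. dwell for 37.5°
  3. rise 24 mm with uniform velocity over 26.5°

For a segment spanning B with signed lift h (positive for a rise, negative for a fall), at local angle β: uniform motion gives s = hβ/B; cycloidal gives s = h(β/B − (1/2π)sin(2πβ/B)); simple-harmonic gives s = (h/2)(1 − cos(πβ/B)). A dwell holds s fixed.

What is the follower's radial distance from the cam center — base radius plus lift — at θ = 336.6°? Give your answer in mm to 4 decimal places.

seg 1 [0°–296°] uniform, h=5: full span → s += 5 → s = 5.0000
seg 2 [296°–333.5°] dwell: s stays 5.0000
seg 3 [333.5°–360°] uniform, h=24: θ=336.6° here. β=3.1, B=26.5. 24·3.1/26.5 = 2.8075 → s = 7.8075
radial distance = base radius + s = 47 + 7.8075 = 54.8075

54.8075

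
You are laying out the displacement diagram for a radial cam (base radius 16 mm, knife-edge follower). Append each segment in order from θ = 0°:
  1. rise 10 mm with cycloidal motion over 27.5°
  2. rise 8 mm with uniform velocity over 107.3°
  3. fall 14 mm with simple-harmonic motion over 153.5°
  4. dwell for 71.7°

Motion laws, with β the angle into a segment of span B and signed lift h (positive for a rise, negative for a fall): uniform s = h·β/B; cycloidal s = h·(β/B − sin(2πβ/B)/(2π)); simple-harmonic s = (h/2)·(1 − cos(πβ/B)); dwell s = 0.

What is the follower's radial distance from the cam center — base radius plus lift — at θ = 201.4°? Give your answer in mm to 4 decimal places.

seg 1 [0°–27.5°] cycloidal, h=10: full span → s += 10 → s = 10.0000
seg 2 [27.5°–134.8°] uniform, h=8: full span → s += 8 → s = 18.0000
seg 3 [134.8°–288.3°] simple-harmonic, h=-14: θ=201.4° here. β=66.6, B=153.5. -14/2·(1 − cos(π·0.4339)) = -5.5563 → s = 12.4437
radial distance = base radius + s = 16 + 12.4437 = 28.4437

28.4437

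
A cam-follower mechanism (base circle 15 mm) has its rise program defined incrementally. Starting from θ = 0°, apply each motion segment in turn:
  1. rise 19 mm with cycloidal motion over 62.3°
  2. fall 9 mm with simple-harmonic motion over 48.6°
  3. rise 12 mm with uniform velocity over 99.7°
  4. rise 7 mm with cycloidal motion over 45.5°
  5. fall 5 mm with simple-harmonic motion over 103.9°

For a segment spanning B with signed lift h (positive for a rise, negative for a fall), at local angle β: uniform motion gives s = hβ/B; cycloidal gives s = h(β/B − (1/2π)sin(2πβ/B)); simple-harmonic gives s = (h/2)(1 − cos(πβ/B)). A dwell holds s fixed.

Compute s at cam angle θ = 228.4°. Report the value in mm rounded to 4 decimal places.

seg 1 [0°–62.3°] cycloidal, h=19: full span → s += 19 → s = 19.0000
seg 2 [62.3°–110.9°] simple-harmonic, h=-9: full span → s += -9 → s = 10.0000
seg 3 [110.9°–210.6°] uniform, h=12: full span → s += 12 → s = 22.0000
seg 4 [210.6°–256.1°] cycloidal, h=7: θ=228.4° here. β=17.8, B=45.5. 7·(0.3912 − sin(2π·0.3912)/(2π)) = 2.0349 → s = 24.0349

24.0349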